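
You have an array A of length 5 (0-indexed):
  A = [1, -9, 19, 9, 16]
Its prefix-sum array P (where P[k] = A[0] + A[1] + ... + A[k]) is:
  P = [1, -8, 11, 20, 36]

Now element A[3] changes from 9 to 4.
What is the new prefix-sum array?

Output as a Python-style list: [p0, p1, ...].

Change: A[3] 9 -> 4, delta = -5
P[k] for k < 3: unchanged (A[3] not included)
P[k] for k >= 3: shift by delta = -5
  P[0] = 1 + 0 = 1
  P[1] = -8 + 0 = -8
  P[2] = 11 + 0 = 11
  P[3] = 20 + -5 = 15
  P[4] = 36 + -5 = 31

Answer: [1, -8, 11, 15, 31]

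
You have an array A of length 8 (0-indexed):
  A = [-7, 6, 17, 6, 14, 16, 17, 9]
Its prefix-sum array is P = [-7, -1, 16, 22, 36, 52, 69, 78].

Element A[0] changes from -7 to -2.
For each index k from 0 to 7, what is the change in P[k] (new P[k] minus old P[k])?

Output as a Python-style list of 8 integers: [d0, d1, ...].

Answer: [5, 5, 5, 5, 5, 5, 5, 5]

Derivation:
Element change: A[0] -7 -> -2, delta = 5
For k < 0: P[k] unchanged, delta_P[k] = 0
For k >= 0: P[k] shifts by exactly 5
Delta array: [5, 5, 5, 5, 5, 5, 5, 5]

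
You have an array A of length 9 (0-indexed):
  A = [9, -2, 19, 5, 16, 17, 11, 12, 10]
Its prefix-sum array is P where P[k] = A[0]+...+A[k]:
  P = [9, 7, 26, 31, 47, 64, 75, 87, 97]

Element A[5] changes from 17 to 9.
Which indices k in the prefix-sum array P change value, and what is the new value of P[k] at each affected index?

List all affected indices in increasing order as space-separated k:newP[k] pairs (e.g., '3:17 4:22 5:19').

Answer: 5:56 6:67 7:79 8:89

Derivation:
P[k] = A[0] + ... + A[k]
P[k] includes A[5] iff k >= 5
Affected indices: 5, 6, ..., 8; delta = -8
  P[5]: 64 + -8 = 56
  P[6]: 75 + -8 = 67
  P[7]: 87 + -8 = 79
  P[8]: 97 + -8 = 89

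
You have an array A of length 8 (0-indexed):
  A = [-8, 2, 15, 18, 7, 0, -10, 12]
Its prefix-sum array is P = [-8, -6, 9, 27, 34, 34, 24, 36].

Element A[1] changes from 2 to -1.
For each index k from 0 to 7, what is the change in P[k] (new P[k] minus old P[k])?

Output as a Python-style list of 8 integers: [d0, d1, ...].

Answer: [0, -3, -3, -3, -3, -3, -3, -3]

Derivation:
Element change: A[1] 2 -> -1, delta = -3
For k < 1: P[k] unchanged, delta_P[k] = 0
For k >= 1: P[k] shifts by exactly -3
Delta array: [0, -3, -3, -3, -3, -3, -3, -3]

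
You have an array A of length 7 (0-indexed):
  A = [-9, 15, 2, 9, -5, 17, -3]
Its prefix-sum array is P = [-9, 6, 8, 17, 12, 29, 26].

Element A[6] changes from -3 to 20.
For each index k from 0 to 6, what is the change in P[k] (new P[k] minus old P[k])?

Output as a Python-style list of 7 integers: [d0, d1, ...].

Answer: [0, 0, 0, 0, 0, 0, 23]

Derivation:
Element change: A[6] -3 -> 20, delta = 23
For k < 6: P[k] unchanged, delta_P[k] = 0
For k >= 6: P[k] shifts by exactly 23
Delta array: [0, 0, 0, 0, 0, 0, 23]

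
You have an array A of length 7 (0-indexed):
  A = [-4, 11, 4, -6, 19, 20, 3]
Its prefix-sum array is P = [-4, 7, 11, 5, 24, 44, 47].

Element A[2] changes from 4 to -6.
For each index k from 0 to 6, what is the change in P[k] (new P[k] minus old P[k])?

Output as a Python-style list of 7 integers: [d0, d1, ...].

Answer: [0, 0, -10, -10, -10, -10, -10]

Derivation:
Element change: A[2] 4 -> -6, delta = -10
For k < 2: P[k] unchanged, delta_P[k] = 0
For k >= 2: P[k] shifts by exactly -10
Delta array: [0, 0, -10, -10, -10, -10, -10]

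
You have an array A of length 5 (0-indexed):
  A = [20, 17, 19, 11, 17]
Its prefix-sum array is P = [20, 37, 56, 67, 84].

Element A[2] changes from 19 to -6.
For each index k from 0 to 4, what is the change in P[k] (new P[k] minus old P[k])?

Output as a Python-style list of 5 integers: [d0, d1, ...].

Answer: [0, 0, -25, -25, -25]

Derivation:
Element change: A[2] 19 -> -6, delta = -25
For k < 2: P[k] unchanged, delta_P[k] = 0
For k >= 2: P[k] shifts by exactly -25
Delta array: [0, 0, -25, -25, -25]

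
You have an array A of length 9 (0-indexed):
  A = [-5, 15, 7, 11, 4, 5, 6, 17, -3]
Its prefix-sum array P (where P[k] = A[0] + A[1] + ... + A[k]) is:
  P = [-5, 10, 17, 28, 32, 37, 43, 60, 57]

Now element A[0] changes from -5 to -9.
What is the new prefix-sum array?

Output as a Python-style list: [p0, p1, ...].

Change: A[0] -5 -> -9, delta = -4
P[k] for k < 0: unchanged (A[0] not included)
P[k] for k >= 0: shift by delta = -4
  P[0] = -5 + -4 = -9
  P[1] = 10 + -4 = 6
  P[2] = 17 + -4 = 13
  P[3] = 28 + -4 = 24
  P[4] = 32 + -4 = 28
  P[5] = 37 + -4 = 33
  P[6] = 43 + -4 = 39
  P[7] = 60 + -4 = 56
  P[8] = 57 + -4 = 53

Answer: [-9, 6, 13, 24, 28, 33, 39, 56, 53]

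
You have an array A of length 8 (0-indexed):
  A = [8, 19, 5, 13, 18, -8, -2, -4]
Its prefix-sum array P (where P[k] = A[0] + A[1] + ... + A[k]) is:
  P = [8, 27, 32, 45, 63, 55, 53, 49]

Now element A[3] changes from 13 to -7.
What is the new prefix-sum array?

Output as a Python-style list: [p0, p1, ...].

Change: A[3] 13 -> -7, delta = -20
P[k] for k < 3: unchanged (A[3] not included)
P[k] for k >= 3: shift by delta = -20
  P[0] = 8 + 0 = 8
  P[1] = 27 + 0 = 27
  P[2] = 32 + 0 = 32
  P[3] = 45 + -20 = 25
  P[4] = 63 + -20 = 43
  P[5] = 55 + -20 = 35
  P[6] = 53 + -20 = 33
  P[7] = 49 + -20 = 29

Answer: [8, 27, 32, 25, 43, 35, 33, 29]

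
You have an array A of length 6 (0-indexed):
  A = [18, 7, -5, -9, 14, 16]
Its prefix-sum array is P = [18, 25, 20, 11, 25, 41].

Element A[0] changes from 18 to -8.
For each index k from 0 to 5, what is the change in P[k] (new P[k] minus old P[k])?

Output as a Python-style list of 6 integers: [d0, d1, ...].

Answer: [-26, -26, -26, -26, -26, -26]

Derivation:
Element change: A[0] 18 -> -8, delta = -26
For k < 0: P[k] unchanged, delta_P[k] = 0
For k >= 0: P[k] shifts by exactly -26
Delta array: [-26, -26, -26, -26, -26, -26]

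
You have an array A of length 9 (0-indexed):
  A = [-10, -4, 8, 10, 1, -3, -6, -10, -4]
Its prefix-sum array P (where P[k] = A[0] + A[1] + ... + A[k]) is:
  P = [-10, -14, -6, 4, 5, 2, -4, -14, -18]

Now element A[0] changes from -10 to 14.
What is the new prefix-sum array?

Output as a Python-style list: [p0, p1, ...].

Answer: [14, 10, 18, 28, 29, 26, 20, 10, 6]

Derivation:
Change: A[0] -10 -> 14, delta = 24
P[k] for k < 0: unchanged (A[0] not included)
P[k] for k >= 0: shift by delta = 24
  P[0] = -10 + 24 = 14
  P[1] = -14 + 24 = 10
  P[2] = -6 + 24 = 18
  P[3] = 4 + 24 = 28
  P[4] = 5 + 24 = 29
  P[5] = 2 + 24 = 26
  P[6] = -4 + 24 = 20
  P[7] = -14 + 24 = 10
  P[8] = -18 + 24 = 6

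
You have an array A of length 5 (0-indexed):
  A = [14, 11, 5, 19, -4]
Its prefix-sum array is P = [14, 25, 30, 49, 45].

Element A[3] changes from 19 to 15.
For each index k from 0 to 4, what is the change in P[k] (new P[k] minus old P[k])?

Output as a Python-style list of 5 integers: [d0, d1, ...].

Answer: [0, 0, 0, -4, -4]

Derivation:
Element change: A[3] 19 -> 15, delta = -4
For k < 3: P[k] unchanged, delta_P[k] = 0
For k >= 3: P[k] shifts by exactly -4
Delta array: [0, 0, 0, -4, -4]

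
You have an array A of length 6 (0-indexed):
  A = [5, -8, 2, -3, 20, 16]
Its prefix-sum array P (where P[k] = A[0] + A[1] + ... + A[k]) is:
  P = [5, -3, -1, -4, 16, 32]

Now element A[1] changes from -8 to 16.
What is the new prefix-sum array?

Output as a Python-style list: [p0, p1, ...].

Answer: [5, 21, 23, 20, 40, 56]

Derivation:
Change: A[1] -8 -> 16, delta = 24
P[k] for k < 1: unchanged (A[1] not included)
P[k] for k >= 1: shift by delta = 24
  P[0] = 5 + 0 = 5
  P[1] = -3 + 24 = 21
  P[2] = -1 + 24 = 23
  P[3] = -4 + 24 = 20
  P[4] = 16 + 24 = 40
  P[5] = 32 + 24 = 56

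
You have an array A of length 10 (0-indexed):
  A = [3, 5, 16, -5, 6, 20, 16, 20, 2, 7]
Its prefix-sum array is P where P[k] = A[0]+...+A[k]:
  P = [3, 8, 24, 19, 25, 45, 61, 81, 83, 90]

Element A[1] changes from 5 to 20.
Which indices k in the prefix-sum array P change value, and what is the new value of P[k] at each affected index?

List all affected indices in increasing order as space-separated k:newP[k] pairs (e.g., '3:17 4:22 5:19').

Answer: 1:23 2:39 3:34 4:40 5:60 6:76 7:96 8:98 9:105

Derivation:
P[k] = A[0] + ... + A[k]
P[k] includes A[1] iff k >= 1
Affected indices: 1, 2, ..., 9; delta = 15
  P[1]: 8 + 15 = 23
  P[2]: 24 + 15 = 39
  P[3]: 19 + 15 = 34
  P[4]: 25 + 15 = 40
  P[5]: 45 + 15 = 60
  P[6]: 61 + 15 = 76
  P[7]: 81 + 15 = 96
  P[8]: 83 + 15 = 98
  P[9]: 90 + 15 = 105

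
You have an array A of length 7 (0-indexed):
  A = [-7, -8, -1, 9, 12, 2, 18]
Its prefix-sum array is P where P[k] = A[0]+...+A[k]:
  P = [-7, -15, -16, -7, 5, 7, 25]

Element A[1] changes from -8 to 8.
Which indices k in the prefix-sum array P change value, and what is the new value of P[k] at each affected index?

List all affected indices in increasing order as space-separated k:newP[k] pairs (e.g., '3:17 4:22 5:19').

Answer: 1:1 2:0 3:9 4:21 5:23 6:41

Derivation:
P[k] = A[0] + ... + A[k]
P[k] includes A[1] iff k >= 1
Affected indices: 1, 2, ..., 6; delta = 16
  P[1]: -15 + 16 = 1
  P[2]: -16 + 16 = 0
  P[3]: -7 + 16 = 9
  P[4]: 5 + 16 = 21
  P[5]: 7 + 16 = 23
  P[6]: 25 + 16 = 41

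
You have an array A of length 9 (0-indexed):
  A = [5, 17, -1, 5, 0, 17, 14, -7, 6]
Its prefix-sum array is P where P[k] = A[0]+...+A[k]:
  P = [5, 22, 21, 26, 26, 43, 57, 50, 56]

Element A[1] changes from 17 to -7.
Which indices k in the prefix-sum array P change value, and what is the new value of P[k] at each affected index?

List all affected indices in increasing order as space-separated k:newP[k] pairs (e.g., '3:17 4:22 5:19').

P[k] = A[0] + ... + A[k]
P[k] includes A[1] iff k >= 1
Affected indices: 1, 2, ..., 8; delta = -24
  P[1]: 22 + -24 = -2
  P[2]: 21 + -24 = -3
  P[3]: 26 + -24 = 2
  P[4]: 26 + -24 = 2
  P[5]: 43 + -24 = 19
  P[6]: 57 + -24 = 33
  P[7]: 50 + -24 = 26
  P[8]: 56 + -24 = 32

Answer: 1:-2 2:-3 3:2 4:2 5:19 6:33 7:26 8:32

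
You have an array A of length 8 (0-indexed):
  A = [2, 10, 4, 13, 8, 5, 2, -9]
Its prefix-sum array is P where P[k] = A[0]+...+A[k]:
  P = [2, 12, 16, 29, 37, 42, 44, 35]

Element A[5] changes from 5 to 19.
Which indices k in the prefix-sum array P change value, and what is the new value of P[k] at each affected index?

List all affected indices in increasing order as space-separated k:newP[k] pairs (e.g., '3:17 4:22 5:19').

P[k] = A[0] + ... + A[k]
P[k] includes A[5] iff k >= 5
Affected indices: 5, 6, ..., 7; delta = 14
  P[5]: 42 + 14 = 56
  P[6]: 44 + 14 = 58
  P[7]: 35 + 14 = 49

Answer: 5:56 6:58 7:49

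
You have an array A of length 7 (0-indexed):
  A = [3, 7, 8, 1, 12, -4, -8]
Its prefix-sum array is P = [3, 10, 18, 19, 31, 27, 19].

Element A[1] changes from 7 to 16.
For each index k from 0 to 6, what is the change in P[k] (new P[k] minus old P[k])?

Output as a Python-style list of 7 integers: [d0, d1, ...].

Answer: [0, 9, 9, 9, 9, 9, 9]

Derivation:
Element change: A[1] 7 -> 16, delta = 9
For k < 1: P[k] unchanged, delta_P[k] = 0
For k >= 1: P[k] shifts by exactly 9
Delta array: [0, 9, 9, 9, 9, 9, 9]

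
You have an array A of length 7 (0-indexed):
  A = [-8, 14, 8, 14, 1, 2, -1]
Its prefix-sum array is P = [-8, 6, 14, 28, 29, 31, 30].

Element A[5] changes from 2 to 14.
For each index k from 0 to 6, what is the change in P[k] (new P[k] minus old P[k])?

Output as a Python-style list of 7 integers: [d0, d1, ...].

Answer: [0, 0, 0, 0, 0, 12, 12]

Derivation:
Element change: A[5] 2 -> 14, delta = 12
For k < 5: P[k] unchanged, delta_P[k] = 0
For k >= 5: P[k] shifts by exactly 12
Delta array: [0, 0, 0, 0, 0, 12, 12]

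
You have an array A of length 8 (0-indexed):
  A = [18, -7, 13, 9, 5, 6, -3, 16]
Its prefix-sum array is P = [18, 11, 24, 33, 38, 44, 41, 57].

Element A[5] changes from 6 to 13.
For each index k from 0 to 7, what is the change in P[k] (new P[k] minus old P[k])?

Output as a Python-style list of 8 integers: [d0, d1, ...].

Answer: [0, 0, 0, 0, 0, 7, 7, 7]

Derivation:
Element change: A[5] 6 -> 13, delta = 7
For k < 5: P[k] unchanged, delta_P[k] = 0
For k >= 5: P[k] shifts by exactly 7
Delta array: [0, 0, 0, 0, 0, 7, 7, 7]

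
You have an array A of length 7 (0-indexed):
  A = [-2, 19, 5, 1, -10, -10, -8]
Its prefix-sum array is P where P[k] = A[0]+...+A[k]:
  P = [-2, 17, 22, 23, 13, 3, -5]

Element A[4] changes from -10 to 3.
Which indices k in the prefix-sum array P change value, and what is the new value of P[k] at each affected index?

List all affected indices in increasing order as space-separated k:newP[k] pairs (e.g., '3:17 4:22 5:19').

Answer: 4:26 5:16 6:8

Derivation:
P[k] = A[0] + ... + A[k]
P[k] includes A[4] iff k >= 4
Affected indices: 4, 5, ..., 6; delta = 13
  P[4]: 13 + 13 = 26
  P[5]: 3 + 13 = 16
  P[6]: -5 + 13 = 8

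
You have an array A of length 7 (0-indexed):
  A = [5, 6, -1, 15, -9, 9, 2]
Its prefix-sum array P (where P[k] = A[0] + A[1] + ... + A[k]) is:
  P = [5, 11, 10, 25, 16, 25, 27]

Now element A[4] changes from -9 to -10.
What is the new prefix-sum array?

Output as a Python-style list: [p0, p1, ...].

Answer: [5, 11, 10, 25, 15, 24, 26]

Derivation:
Change: A[4] -9 -> -10, delta = -1
P[k] for k < 4: unchanged (A[4] not included)
P[k] for k >= 4: shift by delta = -1
  P[0] = 5 + 0 = 5
  P[1] = 11 + 0 = 11
  P[2] = 10 + 0 = 10
  P[3] = 25 + 0 = 25
  P[4] = 16 + -1 = 15
  P[5] = 25 + -1 = 24
  P[6] = 27 + -1 = 26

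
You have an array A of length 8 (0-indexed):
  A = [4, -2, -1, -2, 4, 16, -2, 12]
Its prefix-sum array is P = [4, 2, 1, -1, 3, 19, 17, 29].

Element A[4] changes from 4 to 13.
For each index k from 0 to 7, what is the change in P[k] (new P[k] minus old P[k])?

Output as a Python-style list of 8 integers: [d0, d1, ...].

Element change: A[4] 4 -> 13, delta = 9
For k < 4: P[k] unchanged, delta_P[k] = 0
For k >= 4: P[k] shifts by exactly 9
Delta array: [0, 0, 0, 0, 9, 9, 9, 9]

Answer: [0, 0, 0, 0, 9, 9, 9, 9]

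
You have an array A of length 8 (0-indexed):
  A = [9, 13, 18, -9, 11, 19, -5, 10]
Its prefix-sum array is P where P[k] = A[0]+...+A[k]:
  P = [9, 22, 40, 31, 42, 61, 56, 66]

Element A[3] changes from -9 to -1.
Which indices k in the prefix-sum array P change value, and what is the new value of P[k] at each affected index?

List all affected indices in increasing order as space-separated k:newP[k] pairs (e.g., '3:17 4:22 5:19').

Answer: 3:39 4:50 5:69 6:64 7:74

Derivation:
P[k] = A[0] + ... + A[k]
P[k] includes A[3] iff k >= 3
Affected indices: 3, 4, ..., 7; delta = 8
  P[3]: 31 + 8 = 39
  P[4]: 42 + 8 = 50
  P[5]: 61 + 8 = 69
  P[6]: 56 + 8 = 64
  P[7]: 66 + 8 = 74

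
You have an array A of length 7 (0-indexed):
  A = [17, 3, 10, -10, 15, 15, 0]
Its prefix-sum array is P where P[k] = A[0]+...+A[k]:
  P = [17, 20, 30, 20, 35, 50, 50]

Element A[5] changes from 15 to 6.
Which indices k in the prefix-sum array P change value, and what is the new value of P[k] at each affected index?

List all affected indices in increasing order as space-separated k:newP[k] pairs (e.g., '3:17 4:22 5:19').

Answer: 5:41 6:41

Derivation:
P[k] = A[0] + ... + A[k]
P[k] includes A[5] iff k >= 5
Affected indices: 5, 6, ..., 6; delta = -9
  P[5]: 50 + -9 = 41
  P[6]: 50 + -9 = 41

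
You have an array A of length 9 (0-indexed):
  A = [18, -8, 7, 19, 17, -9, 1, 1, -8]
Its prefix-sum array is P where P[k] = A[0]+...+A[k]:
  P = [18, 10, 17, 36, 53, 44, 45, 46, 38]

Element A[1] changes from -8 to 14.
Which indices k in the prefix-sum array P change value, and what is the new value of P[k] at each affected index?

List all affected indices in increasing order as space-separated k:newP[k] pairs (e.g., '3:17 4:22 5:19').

Answer: 1:32 2:39 3:58 4:75 5:66 6:67 7:68 8:60

Derivation:
P[k] = A[0] + ... + A[k]
P[k] includes A[1] iff k >= 1
Affected indices: 1, 2, ..., 8; delta = 22
  P[1]: 10 + 22 = 32
  P[2]: 17 + 22 = 39
  P[3]: 36 + 22 = 58
  P[4]: 53 + 22 = 75
  P[5]: 44 + 22 = 66
  P[6]: 45 + 22 = 67
  P[7]: 46 + 22 = 68
  P[8]: 38 + 22 = 60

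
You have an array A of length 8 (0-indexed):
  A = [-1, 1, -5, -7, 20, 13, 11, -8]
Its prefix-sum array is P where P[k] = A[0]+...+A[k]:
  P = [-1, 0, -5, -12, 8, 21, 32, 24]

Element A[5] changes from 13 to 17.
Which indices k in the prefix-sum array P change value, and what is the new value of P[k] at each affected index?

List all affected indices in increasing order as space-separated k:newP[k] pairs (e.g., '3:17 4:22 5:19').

P[k] = A[0] + ... + A[k]
P[k] includes A[5] iff k >= 5
Affected indices: 5, 6, ..., 7; delta = 4
  P[5]: 21 + 4 = 25
  P[6]: 32 + 4 = 36
  P[7]: 24 + 4 = 28

Answer: 5:25 6:36 7:28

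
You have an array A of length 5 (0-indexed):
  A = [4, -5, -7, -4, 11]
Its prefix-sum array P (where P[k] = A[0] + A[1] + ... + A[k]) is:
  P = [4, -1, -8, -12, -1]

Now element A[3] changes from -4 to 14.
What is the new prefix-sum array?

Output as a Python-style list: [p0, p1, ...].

Answer: [4, -1, -8, 6, 17]

Derivation:
Change: A[3] -4 -> 14, delta = 18
P[k] for k < 3: unchanged (A[3] not included)
P[k] for k >= 3: shift by delta = 18
  P[0] = 4 + 0 = 4
  P[1] = -1 + 0 = -1
  P[2] = -8 + 0 = -8
  P[3] = -12 + 18 = 6
  P[4] = -1 + 18 = 17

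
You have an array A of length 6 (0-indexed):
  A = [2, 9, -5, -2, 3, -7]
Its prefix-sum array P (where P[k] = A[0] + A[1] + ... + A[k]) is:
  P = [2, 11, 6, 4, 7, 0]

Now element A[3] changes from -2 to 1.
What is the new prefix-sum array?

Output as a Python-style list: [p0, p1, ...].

Change: A[3] -2 -> 1, delta = 3
P[k] for k < 3: unchanged (A[3] not included)
P[k] for k >= 3: shift by delta = 3
  P[0] = 2 + 0 = 2
  P[1] = 11 + 0 = 11
  P[2] = 6 + 0 = 6
  P[3] = 4 + 3 = 7
  P[4] = 7 + 3 = 10
  P[5] = 0 + 3 = 3

Answer: [2, 11, 6, 7, 10, 3]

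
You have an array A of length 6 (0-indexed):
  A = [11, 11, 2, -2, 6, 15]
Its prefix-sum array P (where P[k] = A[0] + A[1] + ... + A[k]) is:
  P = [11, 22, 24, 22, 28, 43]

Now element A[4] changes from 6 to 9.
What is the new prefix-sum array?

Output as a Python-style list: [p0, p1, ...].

Answer: [11, 22, 24, 22, 31, 46]

Derivation:
Change: A[4] 6 -> 9, delta = 3
P[k] for k < 4: unchanged (A[4] not included)
P[k] for k >= 4: shift by delta = 3
  P[0] = 11 + 0 = 11
  P[1] = 22 + 0 = 22
  P[2] = 24 + 0 = 24
  P[3] = 22 + 0 = 22
  P[4] = 28 + 3 = 31
  P[5] = 43 + 3 = 46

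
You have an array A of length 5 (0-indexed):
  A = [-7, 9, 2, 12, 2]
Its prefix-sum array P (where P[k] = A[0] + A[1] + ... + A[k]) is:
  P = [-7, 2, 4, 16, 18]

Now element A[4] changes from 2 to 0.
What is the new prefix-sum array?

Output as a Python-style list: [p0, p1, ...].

Change: A[4] 2 -> 0, delta = -2
P[k] for k < 4: unchanged (A[4] not included)
P[k] for k >= 4: shift by delta = -2
  P[0] = -7 + 0 = -7
  P[1] = 2 + 0 = 2
  P[2] = 4 + 0 = 4
  P[3] = 16 + 0 = 16
  P[4] = 18 + -2 = 16

Answer: [-7, 2, 4, 16, 16]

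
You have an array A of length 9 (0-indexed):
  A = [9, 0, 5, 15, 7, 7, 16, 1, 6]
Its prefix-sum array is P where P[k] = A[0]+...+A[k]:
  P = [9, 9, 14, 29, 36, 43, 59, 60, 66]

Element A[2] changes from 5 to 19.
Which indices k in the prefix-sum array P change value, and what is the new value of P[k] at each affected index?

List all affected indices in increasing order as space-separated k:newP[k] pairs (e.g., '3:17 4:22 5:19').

P[k] = A[0] + ... + A[k]
P[k] includes A[2] iff k >= 2
Affected indices: 2, 3, ..., 8; delta = 14
  P[2]: 14 + 14 = 28
  P[3]: 29 + 14 = 43
  P[4]: 36 + 14 = 50
  P[5]: 43 + 14 = 57
  P[6]: 59 + 14 = 73
  P[7]: 60 + 14 = 74
  P[8]: 66 + 14 = 80

Answer: 2:28 3:43 4:50 5:57 6:73 7:74 8:80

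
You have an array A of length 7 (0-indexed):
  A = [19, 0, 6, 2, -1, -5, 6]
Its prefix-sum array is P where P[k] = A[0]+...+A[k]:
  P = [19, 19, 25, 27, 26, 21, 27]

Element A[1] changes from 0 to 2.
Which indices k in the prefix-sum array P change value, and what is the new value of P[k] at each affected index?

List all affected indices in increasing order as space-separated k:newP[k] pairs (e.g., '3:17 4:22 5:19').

P[k] = A[0] + ... + A[k]
P[k] includes A[1] iff k >= 1
Affected indices: 1, 2, ..., 6; delta = 2
  P[1]: 19 + 2 = 21
  P[2]: 25 + 2 = 27
  P[3]: 27 + 2 = 29
  P[4]: 26 + 2 = 28
  P[5]: 21 + 2 = 23
  P[6]: 27 + 2 = 29

Answer: 1:21 2:27 3:29 4:28 5:23 6:29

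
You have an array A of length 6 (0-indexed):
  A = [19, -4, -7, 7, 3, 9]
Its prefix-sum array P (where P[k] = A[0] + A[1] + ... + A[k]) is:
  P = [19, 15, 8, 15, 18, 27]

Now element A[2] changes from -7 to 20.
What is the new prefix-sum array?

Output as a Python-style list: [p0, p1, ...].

Change: A[2] -7 -> 20, delta = 27
P[k] for k < 2: unchanged (A[2] not included)
P[k] for k >= 2: shift by delta = 27
  P[0] = 19 + 0 = 19
  P[1] = 15 + 0 = 15
  P[2] = 8 + 27 = 35
  P[3] = 15 + 27 = 42
  P[4] = 18 + 27 = 45
  P[5] = 27 + 27 = 54

Answer: [19, 15, 35, 42, 45, 54]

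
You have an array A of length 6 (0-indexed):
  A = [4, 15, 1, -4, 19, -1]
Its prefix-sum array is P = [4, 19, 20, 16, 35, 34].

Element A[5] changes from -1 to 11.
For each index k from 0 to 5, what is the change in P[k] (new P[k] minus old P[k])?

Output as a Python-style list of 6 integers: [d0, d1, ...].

Answer: [0, 0, 0, 0, 0, 12]

Derivation:
Element change: A[5] -1 -> 11, delta = 12
For k < 5: P[k] unchanged, delta_P[k] = 0
For k >= 5: P[k] shifts by exactly 12
Delta array: [0, 0, 0, 0, 0, 12]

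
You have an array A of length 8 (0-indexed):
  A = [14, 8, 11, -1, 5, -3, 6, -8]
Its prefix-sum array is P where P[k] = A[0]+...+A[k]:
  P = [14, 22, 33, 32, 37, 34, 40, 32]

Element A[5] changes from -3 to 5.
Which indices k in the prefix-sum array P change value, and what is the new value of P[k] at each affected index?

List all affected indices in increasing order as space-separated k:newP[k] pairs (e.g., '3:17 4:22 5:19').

Answer: 5:42 6:48 7:40

Derivation:
P[k] = A[0] + ... + A[k]
P[k] includes A[5] iff k >= 5
Affected indices: 5, 6, ..., 7; delta = 8
  P[5]: 34 + 8 = 42
  P[6]: 40 + 8 = 48
  P[7]: 32 + 8 = 40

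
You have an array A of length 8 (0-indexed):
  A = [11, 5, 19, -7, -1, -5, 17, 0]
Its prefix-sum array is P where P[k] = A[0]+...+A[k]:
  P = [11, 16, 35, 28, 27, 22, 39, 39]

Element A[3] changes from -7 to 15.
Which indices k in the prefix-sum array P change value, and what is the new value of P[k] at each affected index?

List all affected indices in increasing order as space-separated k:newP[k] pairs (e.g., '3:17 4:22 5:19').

P[k] = A[0] + ... + A[k]
P[k] includes A[3] iff k >= 3
Affected indices: 3, 4, ..., 7; delta = 22
  P[3]: 28 + 22 = 50
  P[4]: 27 + 22 = 49
  P[5]: 22 + 22 = 44
  P[6]: 39 + 22 = 61
  P[7]: 39 + 22 = 61

Answer: 3:50 4:49 5:44 6:61 7:61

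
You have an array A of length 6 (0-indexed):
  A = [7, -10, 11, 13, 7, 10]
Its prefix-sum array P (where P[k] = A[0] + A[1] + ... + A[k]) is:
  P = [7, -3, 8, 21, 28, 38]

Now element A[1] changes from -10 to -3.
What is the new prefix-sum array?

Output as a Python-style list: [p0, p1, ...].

Answer: [7, 4, 15, 28, 35, 45]

Derivation:
Change: A[1] -10 -> -3, delta = 7
P[k] for k < 1: unchanged (A[1] not included)
P[k] for k >= 1: shift by delta = 7
  P[0] = 7 + 0 = 7
  P[1] = -3 + 7 = 4
  P[2] = 8 + 7 = 15
  P[3] = 21 + 7 = 28
  P[4] = 28 + 7 = 35
  P[5] = 38 + 7 = 45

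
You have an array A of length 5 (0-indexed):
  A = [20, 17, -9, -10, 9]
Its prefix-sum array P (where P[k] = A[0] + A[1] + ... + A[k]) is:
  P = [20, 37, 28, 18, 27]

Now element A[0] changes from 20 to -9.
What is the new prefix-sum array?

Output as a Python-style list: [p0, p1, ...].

Answer: [-9, 8, -1, -11, -2]

Derivation:
Change: A[0] 20 -> -9, delta = -29
P[k] for k < 0: unchanged (A[0] not included)
P[k] for k >= 0: shift by delta = -29
  P[0] = 20 + -29 = -9
  P[1] = 37 + -29 = 8
  P[2] = 28 + -29 = -1
  P[3] = 18 + -29 = -11
  P[4] = 27 + -29 = -2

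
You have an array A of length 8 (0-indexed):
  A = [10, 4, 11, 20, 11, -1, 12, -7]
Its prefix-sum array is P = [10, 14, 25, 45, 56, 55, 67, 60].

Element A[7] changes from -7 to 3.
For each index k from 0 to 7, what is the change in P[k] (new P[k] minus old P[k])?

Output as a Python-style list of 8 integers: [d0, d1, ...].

Element change: A[7] -7 -> 3, delta = 10
For k < 7: P[k] unchanged, delta_P[k] = 0
For k >= 7: P[k] shifts by exactly 10
Delta array: [0, 0, 0, 0, 0, 0, 0, 10]

Answer: [0, 0, 0, 0, 0, 0, 0, 10]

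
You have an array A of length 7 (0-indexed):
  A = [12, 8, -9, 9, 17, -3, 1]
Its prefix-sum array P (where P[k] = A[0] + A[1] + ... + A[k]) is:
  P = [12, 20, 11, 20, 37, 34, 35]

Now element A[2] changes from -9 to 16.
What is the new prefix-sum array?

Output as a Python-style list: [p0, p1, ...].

Change: A[2] -9 -> 16, delta = 25
P[k] for k < 2: unchanged (A[2] not included)
P[k] for k >= 2: shift by delta = 25
  P[0] = 12 + 0 = 12
  P[1] = 20 + 0 = 20
  P[2] = 11 + 25 = 36
  P[3] = 20 + 25 = 45
  P[4] = 37 + 25 = 62
  P[5] = 34 + 25 = 59
  P[6] = 35 + 25 = 60

Answer: [12, 20, 36, 45, 62, 59, 60]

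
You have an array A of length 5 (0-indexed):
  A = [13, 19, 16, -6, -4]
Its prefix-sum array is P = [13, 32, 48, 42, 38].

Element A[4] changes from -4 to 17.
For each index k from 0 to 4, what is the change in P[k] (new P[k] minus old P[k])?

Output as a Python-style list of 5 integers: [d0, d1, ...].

Element change: A[4] -4 -> 17, delta = 21
For k < 4: P[k] unchanged, delta_P[k] = 0
For k >= 4: P[k] shifts by exactly 21
Delta array: [0, 0, 0, 0, 21]

Answer: [0, 0, 0, 0, 21]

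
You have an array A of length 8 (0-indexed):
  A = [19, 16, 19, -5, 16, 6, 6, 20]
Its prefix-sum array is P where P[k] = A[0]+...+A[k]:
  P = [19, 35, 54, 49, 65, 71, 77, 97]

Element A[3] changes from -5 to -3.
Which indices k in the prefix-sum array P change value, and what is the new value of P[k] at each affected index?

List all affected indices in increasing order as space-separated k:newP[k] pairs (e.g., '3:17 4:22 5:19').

Answer: 3:51 4:67 5:73 6:79 7:99

Derivation:
P[k] = A[0] + ... + A[k]
P[k] includes A[3] iff k >= 3
Affected indices: 3, 4, ..., 7; delta = 2
  P[3]: 49 + 2 = 51
  P[4]: 65 + 2 = 67
  P[5]: 71 + 2 = 73
  P[6]: 77 + 2 = 79
  P[7]: 97 + 2 = 99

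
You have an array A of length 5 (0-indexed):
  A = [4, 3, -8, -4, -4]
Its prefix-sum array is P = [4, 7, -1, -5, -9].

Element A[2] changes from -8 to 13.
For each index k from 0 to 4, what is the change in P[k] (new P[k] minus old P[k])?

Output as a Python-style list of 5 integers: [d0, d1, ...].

Answer: [0, 0, 21, 21, 21]

Derivation:
Element change: A[2] -8 -> 13, delta = 21
For k < 2: P[k] unchanged, delta_P[k] = 0
For k >= 2: P[k] shifts by exactly 21
Delta array: [0, 0, 21, 21, 21]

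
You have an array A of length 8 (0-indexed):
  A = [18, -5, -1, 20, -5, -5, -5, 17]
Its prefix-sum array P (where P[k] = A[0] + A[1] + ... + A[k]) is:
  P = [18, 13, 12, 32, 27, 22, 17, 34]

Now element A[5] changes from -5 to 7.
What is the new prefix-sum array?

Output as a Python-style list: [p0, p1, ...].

Answer: [18, 13, 12, 32, 27, 34, 29, 46]

Derivation:
Change: A[5] -5 -> 7, delta = 12
P[k] for k < 5: unchanged (A[5] not included)
P[k] for k >= 5: shift by delta = 12
  P[0] = 18 + 0 = 18
  P[1] = 13 + 0 = 13
  P[2] = 12 + 0 = 12
  P[3] = 32 + 0 = 32
  P[4] = 27 + 0 = 27
  P[5] = 22 + 12 = 34
  P[6] = 17 + 12 = 29
  P[7] = 34 + 12 = 46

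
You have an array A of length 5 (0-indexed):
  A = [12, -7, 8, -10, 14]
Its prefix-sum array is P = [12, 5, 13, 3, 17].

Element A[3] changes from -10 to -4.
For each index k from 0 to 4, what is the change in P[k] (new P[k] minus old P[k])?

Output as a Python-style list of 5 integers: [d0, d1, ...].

Answer: [0, 0, 0, 6, 6]

Derivation:
Element change: A[3] -10 -> -4, delta = 6
For k < 3: P[k] unchanged, delta_P[k] = 0
For k >= 3: P[k] shifts by exactly 6
Delta array: [0, 0, 0, 6, 6]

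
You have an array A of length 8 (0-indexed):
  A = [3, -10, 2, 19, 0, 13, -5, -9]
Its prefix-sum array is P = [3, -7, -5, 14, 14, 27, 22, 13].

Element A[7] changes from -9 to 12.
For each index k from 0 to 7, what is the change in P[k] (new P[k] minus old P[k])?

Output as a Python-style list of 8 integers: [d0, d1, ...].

Element change: A[7] -9 -> 12, delta = 21
For k < 7: P[k] unchanged, delta_P[k] = 0
For k >= 7: P[k] shifts by exactly 21
Delta array: [0, 0, 0, 0, 0, 0, 0, 21]

Answer: [0, 0, 0, 0, 0, 0, 0, 21]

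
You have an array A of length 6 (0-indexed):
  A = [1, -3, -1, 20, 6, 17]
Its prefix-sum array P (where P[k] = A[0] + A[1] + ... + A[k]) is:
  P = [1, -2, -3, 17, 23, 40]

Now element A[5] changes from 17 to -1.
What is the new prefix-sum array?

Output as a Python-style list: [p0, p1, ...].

Answer: [1, -2, -3, 17, 23, 22]

Derivation:
Change: A[5] 17 -> -1, delta = -18
P[k] for k < 5: unchanged (A[5] not included)
P[k] for k >= 5: shift by delta = -18
  P[0] = 1 + 0 = 1
  P[1] = -2 + 0 = -2
  P[2] = -3 + 0 = -3
  P[3] = 17 + 0 = 17
  P[4] = 23 + 0 = 23
  P[5] = 40 + -18 = 22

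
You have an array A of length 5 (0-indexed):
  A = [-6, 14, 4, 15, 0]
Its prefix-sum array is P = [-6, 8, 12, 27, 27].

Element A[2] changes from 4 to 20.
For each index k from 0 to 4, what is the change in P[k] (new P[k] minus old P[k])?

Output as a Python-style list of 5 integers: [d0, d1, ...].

Answer: [0, 0, 16, 16, 16]

Derivation:
Element change: A[2] 4 -> 20, delta = 16
For k < 2: P[k] unchanged, delta_P[k] = 0
For k >= 2: P[k] shifts by exactly 16
Delta array: [0, 0, 16, 16, 16]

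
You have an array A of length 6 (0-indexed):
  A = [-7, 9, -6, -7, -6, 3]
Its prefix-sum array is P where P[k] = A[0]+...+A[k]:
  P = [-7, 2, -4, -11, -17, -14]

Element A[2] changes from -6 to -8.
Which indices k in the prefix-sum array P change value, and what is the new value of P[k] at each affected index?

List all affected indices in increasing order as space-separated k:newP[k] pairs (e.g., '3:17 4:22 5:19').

Answer: 2:-6 3:-13 4:-19 5:-16

Derivation:
P[k] = A[0] + ... + A[k]
P[k] includes A[2] iff k >= 2
Affected indices: 2, 3, ..., 5; delta = -2
  P[2]: -4 + -2 = -6
  P[3]: -11 + -2 = -13
  P[4]: -17 + -2 = -19
  P[5]: -14 + -2 = -16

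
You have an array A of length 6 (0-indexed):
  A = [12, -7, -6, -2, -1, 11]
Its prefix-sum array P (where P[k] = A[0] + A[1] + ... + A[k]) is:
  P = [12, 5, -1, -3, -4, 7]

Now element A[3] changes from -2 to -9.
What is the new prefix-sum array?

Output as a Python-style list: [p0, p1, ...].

Answer: [12, 5, -1, -10, -11, 0]

Derivation:
Change: A[3] -2 -> -9, delta = -7
P[k] for k < 3: unchanged (A[3] not included)
P[k] for k >= 3: shift by delta = -7
  P[0] = 12 + 0 = 12
  P[1] = 5 + 0 = 5
  P[2] = -1 + 0 = -1
  P[3] = -3 + -7 = -10
  P[4] = -4 + -7 = -11
  P[5] = 7 + -7 = 0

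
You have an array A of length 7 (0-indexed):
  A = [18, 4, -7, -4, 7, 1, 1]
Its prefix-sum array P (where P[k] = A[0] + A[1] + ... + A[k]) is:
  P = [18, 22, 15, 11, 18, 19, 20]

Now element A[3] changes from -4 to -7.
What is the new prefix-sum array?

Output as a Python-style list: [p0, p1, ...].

Change: A[3] -4 -> -7, delta = -3
P[k] for k < 3: unchanged (A[3] not included)
P[k] for k >= 3: shift by delta = -3
  P[0] = 18 + 0 = 18
  P[1] = 22 + 0 = 22
  P[2] = 15 + 0 = 15
  P[3] = 11 + -3 = 8
  P[4] = 18 + -3 = 15
  P[5] = 19 + -3 = 16
  P[6] = 20 + -3 = 17

Answer: [18, 22, 15, 8, 15, 16, 17]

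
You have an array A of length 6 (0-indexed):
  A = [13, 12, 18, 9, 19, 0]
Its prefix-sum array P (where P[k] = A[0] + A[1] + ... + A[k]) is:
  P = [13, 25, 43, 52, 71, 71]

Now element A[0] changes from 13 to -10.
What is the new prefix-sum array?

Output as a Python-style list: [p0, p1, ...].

Answer: [-10, 2, 20, 29, 48, 48]

Derivation:
Change: A[0] 13 -> -10, delta = -23
P[k] for k < 0: unchanged (A[0] not included)
P[k] for k >= 0: shift by delta = -23
  P[0] = 13 + -23 = -10
  P[1] = 25 + -23 = 2
  P[2] = 43 + -23 = 20
  P[3] = 52 + -23 = 29
  P[4] = 71 + -23 = 48
  P[5] = 71 + -23 = 48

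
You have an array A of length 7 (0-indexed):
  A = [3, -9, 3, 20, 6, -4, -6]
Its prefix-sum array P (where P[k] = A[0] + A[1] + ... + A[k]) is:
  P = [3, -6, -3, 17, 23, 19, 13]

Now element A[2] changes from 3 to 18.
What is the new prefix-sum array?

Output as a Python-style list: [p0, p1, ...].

Change: A[2] 3 -> 18, delta = 15
P[k] for k < 2: unchanged (A[2] not included)
P[k] for k >= 2: shift by delta = 15
  P[0] = 3 + 0 = 3
  P[1] = -6 + 0 = -6
  P[2] = -3 + 15 = 12
  P[3] = 17 + 15 = 32
  P[4] = 23 + 15 = 38
  P[5] = 19 + 15 = 34
  P[6] = 13 + 15 = 28

Answer: [3, -6, 12, 32, 38, 34, 28]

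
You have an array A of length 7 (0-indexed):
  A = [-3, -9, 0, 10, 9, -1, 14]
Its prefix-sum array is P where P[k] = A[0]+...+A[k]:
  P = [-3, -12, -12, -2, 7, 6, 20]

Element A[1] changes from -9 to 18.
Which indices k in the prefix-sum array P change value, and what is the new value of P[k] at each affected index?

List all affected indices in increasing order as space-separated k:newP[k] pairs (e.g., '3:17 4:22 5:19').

Answer: 1:15 2:15 3:25 4:34 5:33 6:47

Derivation:
P[k] = A[0] + ... + A[k]
P[k] includes A[1] iff k >= 1
Affected indices: 1, 2, ..., 6; delta = 27
  P[1]: -12 + 27 = 15
  P[2]: -12 + 27 = 15
  P[3]: -2 + 27 = 25
  P[4]: 7 + 27 = 34
  P[5]: 6 + 27 = 33
  P[6]: 20 + 27 = 47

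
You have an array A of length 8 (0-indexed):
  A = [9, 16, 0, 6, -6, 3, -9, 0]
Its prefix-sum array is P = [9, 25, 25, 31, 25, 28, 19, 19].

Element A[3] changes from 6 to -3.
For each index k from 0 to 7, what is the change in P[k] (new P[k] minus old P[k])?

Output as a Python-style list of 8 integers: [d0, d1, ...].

Answer: [0, 0, 0, -9, -9, -9, -9, -9]

Derivation:
Element change: A[3] 6 -> -3, delta = -9
For k < 3: P[k] unchanged, delta_P[k] = 0
For k >= 3: P[k] shifts by exactly -9
Delta array: [0, 0, 0, -9, -9, -9, -9, -9]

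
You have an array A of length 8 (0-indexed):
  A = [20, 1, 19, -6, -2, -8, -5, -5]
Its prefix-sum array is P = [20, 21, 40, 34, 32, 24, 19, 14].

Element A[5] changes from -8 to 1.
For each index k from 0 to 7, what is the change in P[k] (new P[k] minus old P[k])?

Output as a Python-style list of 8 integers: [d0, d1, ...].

Answer: [0, 0, 0, 0, 0, 9, 9, 9]

Derivation:
Element change: A[5] -8 -> 1, delta = 9
For k < 5: P[k] unchanged, delta_P[k] = 0
For k >= 5: P[k] shifts by exactly 9
Delta array: [0, 0, 0, 0, 0, 9, 9, 9]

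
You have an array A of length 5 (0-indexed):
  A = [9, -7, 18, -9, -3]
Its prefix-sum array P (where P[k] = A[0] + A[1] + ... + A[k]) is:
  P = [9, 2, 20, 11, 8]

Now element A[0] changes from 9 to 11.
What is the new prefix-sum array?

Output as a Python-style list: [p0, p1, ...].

Change: A[0] 9 -> 11, delta = 2
P[k] for k < 0: unchanged (A[0] not included)
P[k] for k >= 0: shift by delta = 2
  P[0] = 9 + 2 = 11
  P[1] = 2 + 2 = 4
  P[2] = 20 + 2 = 22
  P[3] = 11 + 2 = 13
  P[4] = 8 + 2 = 10

Answer: [11, 4, 22, 13, 10]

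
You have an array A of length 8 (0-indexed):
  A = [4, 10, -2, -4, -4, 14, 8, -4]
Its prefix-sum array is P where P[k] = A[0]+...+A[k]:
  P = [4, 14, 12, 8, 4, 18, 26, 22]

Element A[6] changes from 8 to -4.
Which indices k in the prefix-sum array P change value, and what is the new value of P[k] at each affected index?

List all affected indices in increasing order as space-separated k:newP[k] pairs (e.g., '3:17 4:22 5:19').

Answer: 6:14 7:10

Derivation:
P[k] = A[0] + ... + A[k]
P[k] includes A[6] iff k >= 6
Affected indices: 6, 7, ..., 7; delta = -12
  P[6]: 26 + -12 = 14
  P[7]: 22 + -12 = 10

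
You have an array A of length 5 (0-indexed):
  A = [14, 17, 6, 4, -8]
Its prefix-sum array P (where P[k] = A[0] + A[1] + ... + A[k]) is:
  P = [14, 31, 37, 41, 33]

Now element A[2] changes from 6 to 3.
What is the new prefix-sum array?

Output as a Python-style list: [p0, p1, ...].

Change: A[2] 6 -> 3, delta = -3
P[k] for k < 2: unchanged (A[2] not included)
P[k] for k >= 2: shift by delta = -3
  P[0] = 14 + 0 = 14
  P[1] = 31 + 0 = 31
  P[2] = 37 + -3 = 34
  P[3] = 41 + -3 = 38
  P[4] = 33 + -3 = 30

Answer: [14, 31, 34, 38, 30]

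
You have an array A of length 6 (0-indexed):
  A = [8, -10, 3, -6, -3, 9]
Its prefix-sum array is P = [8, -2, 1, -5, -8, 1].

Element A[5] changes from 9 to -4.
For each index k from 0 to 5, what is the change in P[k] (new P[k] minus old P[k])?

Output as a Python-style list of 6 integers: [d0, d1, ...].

Element change: A[5] 9 -> -4, delta = -13
For k < 5: P[k] unchanged, delta_P[k] = 0
For k >= 5: P[k] shifts by exactly -13
Delta array: [0, 0, 0, 0, 0, -13]

Answer: [0, 0, 0, 0, 0, -13]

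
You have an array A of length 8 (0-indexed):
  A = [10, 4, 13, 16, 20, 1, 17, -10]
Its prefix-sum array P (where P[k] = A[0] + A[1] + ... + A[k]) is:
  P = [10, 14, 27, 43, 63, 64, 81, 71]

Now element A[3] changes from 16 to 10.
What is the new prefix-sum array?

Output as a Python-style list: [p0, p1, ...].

Change: A[3] 16 -> 10, delta = -6
P[k] for k < 3: unchanged (A[3] not included)
P[k] for k >= 3: shift by delta = -6
  P[0] = 10 + 0 = 10
  P[1] = 14 + 0 = 14
  P[2] = 27 + 0 = 27
  P[3] = 43 + -6 = 37
  P[4] = 63 + -6 = 57
  P[5] = 64 + -6 = 58
  P[6] = 81 + -6 = 75
  P[7] = 71 + -6 = 65

Answer: [10, 14, 27, 37, 57, 58, 75, 65]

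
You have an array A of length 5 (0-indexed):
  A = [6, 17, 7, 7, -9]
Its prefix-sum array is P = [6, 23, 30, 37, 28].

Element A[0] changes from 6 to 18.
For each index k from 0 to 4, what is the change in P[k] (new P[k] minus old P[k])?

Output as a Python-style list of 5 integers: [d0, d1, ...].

Answer: [12, 12, 12, 12, 12]

Derivation:
Element change: A[0] 6 -> 18, delta = 12
For k < 0: P[k] unchanged, delta_P[k] = 0
For k >= 0: P[k] shifts by exactly 12
Delta array: [12, 12, 12, 12, 12]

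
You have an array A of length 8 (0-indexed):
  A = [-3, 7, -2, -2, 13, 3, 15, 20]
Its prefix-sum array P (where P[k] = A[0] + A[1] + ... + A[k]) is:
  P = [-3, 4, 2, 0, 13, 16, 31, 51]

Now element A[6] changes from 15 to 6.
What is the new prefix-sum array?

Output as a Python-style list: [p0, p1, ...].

Change: A[6] 15 -> 6, delta = -9
P[k] for k < 6: unchanged (A[6] not included)
P[k] for k >= 6: shift by delta = -9
  P[0] = -3 + 0 = -3
  P[1] = 4 + 0 = 4
  P[2] = 2 + 0 = 2
  P[3] = 0 + 0 = 0
  P[4] = 13 + 0 = 13
  P[5] = 16 + 0 = 16
  P[6] = 31 + -9 = 22
  P[7] = 51 + -9 = 42

Answer: [-3, 4, 2, 0, 13, 16, 22, 42]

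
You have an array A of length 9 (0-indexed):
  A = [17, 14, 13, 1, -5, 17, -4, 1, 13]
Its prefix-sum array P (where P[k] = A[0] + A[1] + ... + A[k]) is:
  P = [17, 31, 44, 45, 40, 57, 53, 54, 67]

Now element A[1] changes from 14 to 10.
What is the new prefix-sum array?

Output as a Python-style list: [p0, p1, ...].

Answer: [17, 27, 40, 41, 36, 53, 49, 50, 63]

Derivation:
Change: A[1] 14 -> 10, delta = -4
P[k] for k < 1: unchanged (A[1] not included)
P[k] for k >= 1: shift by delta = -4
  P[0] = 17 + 0 = 17
  P[1] = 31 + -4 = 27
  P[2] = 44 + -4 = 40
  P[3] = 45 + -4 = 41
  P[4] = 40 + -4 = 36
  P[5] = 57 + -4 = 53
  P[6] = 53 + -4 = 49
  P[7] = 54 + -4 = 50
  P[8] = 67 + -4 = 63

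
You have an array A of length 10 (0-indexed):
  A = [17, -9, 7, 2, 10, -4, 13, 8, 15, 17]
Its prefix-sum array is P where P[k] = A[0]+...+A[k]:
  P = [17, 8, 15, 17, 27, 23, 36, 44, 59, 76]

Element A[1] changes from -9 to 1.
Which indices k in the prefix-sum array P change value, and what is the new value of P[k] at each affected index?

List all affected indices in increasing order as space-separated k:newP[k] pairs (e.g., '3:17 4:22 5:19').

P[k] = A[0] + ... + A[k]
P[k] includes A[1] iff k >= 1
Affected indices: 1, 2, ..., 9; delta = 10
  P[1]: 8 + 10 = 18
  P[2]: 15 + 10 = 25
  P[3]: 17 + 10 = 27
  P[4]: 27 + 10 = 37
  P[5]: 23 + 10 = 33
  P[6]: 36 + 10 = 46
  P[7]: 44 + 10 = 54
  P[8]: 59 + 10 = 69
  P[9]: 76 + 10 = 86

Answer: 1:18 2:25 3:27 4:37 5:33 6:46 7:54 8:69 9:86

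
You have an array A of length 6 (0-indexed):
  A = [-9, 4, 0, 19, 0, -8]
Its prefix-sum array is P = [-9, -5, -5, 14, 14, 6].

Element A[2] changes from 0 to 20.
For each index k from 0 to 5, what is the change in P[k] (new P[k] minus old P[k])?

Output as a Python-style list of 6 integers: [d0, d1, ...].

Answer: [0, 0, 20, 20, 20, 20]

Derivation:
Element change: A[2] 0 -> 20, delta = 20
For k < 2: P[k] unchanged, delta_P[k] = 0
For k >= 2: P[k] shifts by exactly 20
Delta array: [0, 0, 20, 20, 20, 20]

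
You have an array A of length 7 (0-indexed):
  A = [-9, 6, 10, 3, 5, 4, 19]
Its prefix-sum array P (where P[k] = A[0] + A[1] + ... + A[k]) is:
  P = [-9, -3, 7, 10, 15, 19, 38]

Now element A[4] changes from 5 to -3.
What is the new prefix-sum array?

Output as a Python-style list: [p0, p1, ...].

Answer: [-9, -3, 7, 10, 7, 11, 30]

Derivation:
Change: A[4] 5 -> -3, delta = -8
P[k] for k < 4: unchanged (A[4] not included)
P[k] for k >= 4: shift by delta = -8
  P[0] = -9 + 0 = -9
  P[1] = -3 + 0 = -3
  P[2] = 7 + 0 = 7
  P[3] = 10 + 0 = 10
  P[4] = 15 + -8 = 7
  P[5] = 19 + -8 = 11
  P[6] = 38 + -8 = 30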